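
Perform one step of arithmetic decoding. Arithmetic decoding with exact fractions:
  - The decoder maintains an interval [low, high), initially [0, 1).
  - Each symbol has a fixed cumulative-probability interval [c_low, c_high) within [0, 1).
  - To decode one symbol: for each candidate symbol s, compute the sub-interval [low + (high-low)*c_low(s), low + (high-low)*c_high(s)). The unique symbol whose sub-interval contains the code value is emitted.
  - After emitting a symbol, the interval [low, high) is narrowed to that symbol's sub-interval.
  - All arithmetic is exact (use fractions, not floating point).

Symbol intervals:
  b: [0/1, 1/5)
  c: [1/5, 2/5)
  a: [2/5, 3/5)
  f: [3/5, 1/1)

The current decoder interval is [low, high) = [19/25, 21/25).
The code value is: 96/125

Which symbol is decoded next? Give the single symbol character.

Interval width = high − low = 21/25 − 19/25 = 2/25
Scaled code = (code − low) / width = (96/125 − 19/25) / 2/25 = 1/10
  b: [0/1, 1/5) ← scaled code falls here ✓
  c: [1/5, 2/5) 
  a: [2/5, 3/5) 
  f: [3/5, 1/1) 

Answer: b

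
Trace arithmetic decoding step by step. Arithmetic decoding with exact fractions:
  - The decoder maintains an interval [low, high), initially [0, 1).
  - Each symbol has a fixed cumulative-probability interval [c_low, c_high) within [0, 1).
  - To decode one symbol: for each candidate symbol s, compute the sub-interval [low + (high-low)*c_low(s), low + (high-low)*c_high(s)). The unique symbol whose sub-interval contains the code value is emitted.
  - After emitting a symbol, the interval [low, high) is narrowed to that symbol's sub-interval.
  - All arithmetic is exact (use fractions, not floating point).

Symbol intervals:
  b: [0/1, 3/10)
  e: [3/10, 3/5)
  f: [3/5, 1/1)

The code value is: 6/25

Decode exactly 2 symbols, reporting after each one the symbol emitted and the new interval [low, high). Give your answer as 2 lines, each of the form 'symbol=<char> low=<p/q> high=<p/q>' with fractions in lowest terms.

Step 1: interval [0/1, 1/1), width = 1/1 - 0/1 = 1/1
  'b': [0/1 + 1/1*0/1, 0/1 + 1/1*3/10) = [0/1, 3/10) <- contains code 6/25
  'e': [0/1 + 1/1*3/10, 0/1 + 1/1*3/5) = [3/10, 3/5)
  'f': [0/1 + 1/1*3/5, 0/1 + 1/1*1/1) = [3/5, 1/1)
  emit 'b', narrow to [0/1, 3/10)
Step 2: interval [0/1, 3/10), width = 3/10 - 0/1 = 3/10
  'b': [0/1 + 3/10*0/1, 0/1 + 3/10*3/10) = [0/1, 9/100)
  'e': [0/1 + 3/10*3/10, 0/1 + 3/10*3/5) = [9/100, 9/50)
  'f': [0/1 + 3/10*3/5, 0/1 + 3/10*1/1) = [9/50, 3/10) <- contains code 6/25
  emit 'f', narrow to [9/50, 3/10)

Answer: symbol=b low=0/1 high=3/10
symbol=f low=9/50 high=3/10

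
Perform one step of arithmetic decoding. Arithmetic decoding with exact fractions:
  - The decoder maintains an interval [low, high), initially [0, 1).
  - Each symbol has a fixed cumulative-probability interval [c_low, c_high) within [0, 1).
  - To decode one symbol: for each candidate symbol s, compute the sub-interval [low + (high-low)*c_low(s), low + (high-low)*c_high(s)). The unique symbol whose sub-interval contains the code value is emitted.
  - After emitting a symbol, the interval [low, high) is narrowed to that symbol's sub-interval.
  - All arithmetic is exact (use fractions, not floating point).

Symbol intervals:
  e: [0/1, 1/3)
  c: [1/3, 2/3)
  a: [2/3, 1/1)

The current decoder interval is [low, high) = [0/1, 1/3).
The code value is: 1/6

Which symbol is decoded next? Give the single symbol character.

Interval width = high − low = 1/3 − 0/1 = 1/3
Scaled code = (code − low) / width = (1/6 − 0/1) / 1/3 = 1/2
  e: [0/1, 1/3) 
  c: [1/3, 2/3) ← scaled code falls here ✓
  a: [2/3, 1/1) 

Answer: c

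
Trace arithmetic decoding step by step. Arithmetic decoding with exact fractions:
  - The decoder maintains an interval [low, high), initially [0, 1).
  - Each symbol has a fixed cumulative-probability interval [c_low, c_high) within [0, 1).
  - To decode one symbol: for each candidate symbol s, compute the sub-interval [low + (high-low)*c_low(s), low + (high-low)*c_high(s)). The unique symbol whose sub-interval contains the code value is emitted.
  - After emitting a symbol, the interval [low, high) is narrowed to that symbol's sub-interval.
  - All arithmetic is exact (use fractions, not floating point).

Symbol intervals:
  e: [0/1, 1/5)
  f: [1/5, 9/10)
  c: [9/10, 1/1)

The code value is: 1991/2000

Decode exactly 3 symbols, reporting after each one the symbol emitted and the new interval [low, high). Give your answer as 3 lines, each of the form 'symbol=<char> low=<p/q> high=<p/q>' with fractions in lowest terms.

Step 1: interval [0/1, 1/1), width = 1/1 - 0/1 = 1/1
  'e': [0/1 + 1/1*0/1, 0/1 + 1/1*1/5) = [0/1, 1/5)
  'f': [0/1 + 1/1*1/5, 0/1 + 1/1*9/10) = [1/5, 9/10)
  'c': [0/1 + 1/1*9/10, 0/1 + 1/1*1/1) = [9/10, 1/1) <- contains code 1991/2000
  emit 'c', narrow to [9/10, 1/1)
Step 2: interval [9/10, 1/1), width = 1/1 - 9/10 = 1/10
  'e': [9/10 + 1/10*0/1, 9/10 + 1/10*1/5) = [9/10, 23/25)
  'f': [9/10 + 1/10*1/5, 9/10 + 1/10*9/10) = [23/25, 99/100)
  'c': [9/10 + 1/10*9/10, 9/10 + 1/10*1/1) = [99/100, 1/1) <- contains code 1991/2000
  emit 'c', narrow to [99/100, 1/1)
Step 3: interval [99/100, 1/1), width = 1/1 - 99/100 = 1/100
  'e': [99/100 + 1/100*0/1, 99/100 + 1/100*1/5) = [99/100, 124/125)
  'f': [99/100 + 1/100*1/5, 99/100 + 1/100*9/10) = [124/125, 999/1000) <- contains code 1991/2000
  'c': [99/100 + 1/100*9/10, 99/100 + 1/100*1/1) = [999/1000, 1/1)
  emit 'f', narrow to [124/125, 999/1000)

Answer: symbol=c low=9/10 high=1/1
symbol=c low=99/100 high=1/1
symbol=f low=124/125 high=999/1000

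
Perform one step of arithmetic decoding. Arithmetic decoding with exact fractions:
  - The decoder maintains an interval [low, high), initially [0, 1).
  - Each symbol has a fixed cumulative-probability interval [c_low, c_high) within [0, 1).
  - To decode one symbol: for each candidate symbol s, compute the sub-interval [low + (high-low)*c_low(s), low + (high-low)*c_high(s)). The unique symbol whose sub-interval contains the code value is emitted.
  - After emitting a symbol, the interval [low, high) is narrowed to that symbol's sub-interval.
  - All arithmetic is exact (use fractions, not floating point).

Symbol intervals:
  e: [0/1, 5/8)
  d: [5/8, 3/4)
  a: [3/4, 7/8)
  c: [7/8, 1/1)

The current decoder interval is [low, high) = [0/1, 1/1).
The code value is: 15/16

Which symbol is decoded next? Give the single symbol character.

Answer: c

Derivation:
Interval width = high − low = 1/1 − 0/1 = 1/1
Scaled code = (code − low) / width = (15/16 − 0/1) / 1/1 = 15/16
  e: [0/1, 5/8) 
  d: [5/8, 3/4) 
  a: [3/4, 7/8) 
  c: [7/8, 1/1) ← scaled code falls here ✓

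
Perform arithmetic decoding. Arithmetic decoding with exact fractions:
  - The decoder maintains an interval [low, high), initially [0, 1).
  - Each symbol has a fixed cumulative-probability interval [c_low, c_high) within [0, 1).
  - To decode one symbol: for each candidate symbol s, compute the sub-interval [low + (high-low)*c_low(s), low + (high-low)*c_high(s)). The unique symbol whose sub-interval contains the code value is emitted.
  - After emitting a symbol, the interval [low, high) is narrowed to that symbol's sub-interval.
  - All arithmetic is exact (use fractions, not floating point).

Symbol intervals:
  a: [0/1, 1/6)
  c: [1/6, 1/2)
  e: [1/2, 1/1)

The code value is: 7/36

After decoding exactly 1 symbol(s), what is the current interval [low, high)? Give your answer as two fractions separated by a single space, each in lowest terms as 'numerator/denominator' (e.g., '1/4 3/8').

Step 1: interval [0/1, 1/1), width = 1/1 - 0/1 = 1/1
  'a': [0/1 + 1/1*0/1, 0/1 + 1/1*1/6) = [0/1, 1/6)
  'c': [0/1 + 1/1*1/6, 0/1 + 1/1*1/2) = [1/6, 1/2) <- contains code 7/36
  'e': [0/1 + 1/1*1/2, 0/1 + 1/1*1/1) = [1/2, 1/1)
  emit 'c', narrow to [1/6, 1/2)

Answer: 1/6 1/2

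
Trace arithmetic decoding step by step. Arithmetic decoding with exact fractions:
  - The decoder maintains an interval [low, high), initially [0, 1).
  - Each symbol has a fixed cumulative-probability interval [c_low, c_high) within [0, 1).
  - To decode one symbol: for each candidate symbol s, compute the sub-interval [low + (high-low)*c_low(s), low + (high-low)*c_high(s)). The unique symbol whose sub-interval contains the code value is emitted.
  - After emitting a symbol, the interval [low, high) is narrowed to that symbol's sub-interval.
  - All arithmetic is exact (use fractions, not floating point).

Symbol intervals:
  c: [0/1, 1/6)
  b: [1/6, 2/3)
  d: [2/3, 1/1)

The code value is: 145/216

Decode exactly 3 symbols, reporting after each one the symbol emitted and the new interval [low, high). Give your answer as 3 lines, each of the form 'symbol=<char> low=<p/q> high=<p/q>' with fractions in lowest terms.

Answer: symbol=d low=2/3 high=1/1
symbol=c low=2/3 high=13/18
symbol=c low=2/3 high=73/108

Derivation:
Step 1: interval [0/1, 1/1), width = 1/1 - 0/1 = 1/1
  'c': [0/1 + 1/1*0/1, 0/1 + 1/1*1/6) = [0/1, 1/6)
  'b': [0/1 + 1/1*1/6, 0/1 + 1/1*2/3) = [1/6, 2/3)
  'd': [0/1 + 1/1*2/3, 0/1 + 1/1*1/1) = [2/3, 1/1) <- contains code 145/216
  emit 'd', narrow to [2/3, 1/1)
Step 2: interval [2/3, 1/1), width = 1/1 - 2/3 = 1/3
  'c': [2/3 + 1/3*0/1, 2/3 + 1/3*1/6) = [2/3, 13/18) <- contains code 145/216
  'b': [2/3 + 1/3*1/6, 2/3 + 1/3*2/3) = [13/18, 8/9)
  'd': [2/3 + 1/3*2/3, 2/3 + 1/3*1/1) = [8/9, 1/1)
  emit 'c', narrow to [2/3, 13/18)
Step 3: interval [2/3, 13/18), width = 13/18 - 2/3 = 1/18
  'c': [2/3 + 1/18*0/1, 2/3 + 1/18*1/6) = [2/3, 73/108) <- contains code 145/216
  'b': [2/3 + 1/18*1/6, 2/3 + 1/18*2/3) = [73/108, 19/27)
  'd': [2/3 + 1/18*2/3, 2/3 + 1/18*1/1) = [19/27, 13/18)
  emit 'c', narrow to [2/3, 73/108)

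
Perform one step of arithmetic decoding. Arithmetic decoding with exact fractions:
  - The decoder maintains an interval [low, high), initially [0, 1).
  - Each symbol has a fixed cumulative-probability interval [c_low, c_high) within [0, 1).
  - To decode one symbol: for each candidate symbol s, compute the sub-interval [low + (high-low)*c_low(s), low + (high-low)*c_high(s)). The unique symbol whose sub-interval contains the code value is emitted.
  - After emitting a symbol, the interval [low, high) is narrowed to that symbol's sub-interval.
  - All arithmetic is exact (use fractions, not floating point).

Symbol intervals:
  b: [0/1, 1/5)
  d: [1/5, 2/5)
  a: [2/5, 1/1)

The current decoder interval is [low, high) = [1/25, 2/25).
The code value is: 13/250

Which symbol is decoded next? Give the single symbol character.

Answer: d

Derivation:
Interval width = high − low = 2/25 − 1/25 = 1/25
Scaled code = (code − low) / width = (13/250 − 1/25) / 1/25 = 3/10
  b: [0/1, 1/5) 
  d: [1/5, 2/5) ← scaled code falls here ✓
  a: [2/5, 1/1) 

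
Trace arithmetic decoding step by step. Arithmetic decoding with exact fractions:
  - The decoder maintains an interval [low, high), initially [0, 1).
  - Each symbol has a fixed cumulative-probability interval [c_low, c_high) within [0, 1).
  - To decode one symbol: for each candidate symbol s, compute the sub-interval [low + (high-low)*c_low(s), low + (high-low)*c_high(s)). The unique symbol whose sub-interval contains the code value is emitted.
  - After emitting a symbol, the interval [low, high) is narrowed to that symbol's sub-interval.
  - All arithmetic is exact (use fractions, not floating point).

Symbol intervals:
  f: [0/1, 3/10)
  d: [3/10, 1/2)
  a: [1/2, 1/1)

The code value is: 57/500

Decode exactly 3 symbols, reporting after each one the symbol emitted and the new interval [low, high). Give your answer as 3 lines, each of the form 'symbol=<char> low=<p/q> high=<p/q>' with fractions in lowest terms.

Answer: symbol=f low=0/1 high=3/10
symbol=d low=9/100 high=3/20
symbol=d low=27/250 high=3/25

Derivation:
Step 1: interval [0/1, 1/1), width = 1/1 - 0/1 = 1/1
  'f': [0/1 + 1/1*0/1, 0/1 + 1/1*3/10) = [0/1, 3/10) <- contains code 57/500
  'd': [0/1 + 1/1*3/10, 0/1 + 1/1*1/2) = [3/10, 1/2)
  'a': [0/1 + 1/1*1/2, 0/1 + 1/1*1/1) = [1/2, 1/1)
  emit 'f', narrow to [0/1, 3/10)
Step 2: interval [0/1, 3/10), width = 3/10 - 0/1 = 3/10
  'f': [0/1 + 3/10*0/1, 0/1 + 3/10*3/10) = [0/1, 9/100)
  'd': [0/1 + 3/10*3/10, 0/1 + 3/10*1/2) = [9/100, 3/20) <- contains code 57/500
  'a': [0/1 + 3/10*1/2, 0/1 + 3/10*1/1) = [3/20, 3/10)
  emit 'd', narrow to [9/100, 3/20)
Step 3: interval [9/100, 3/20), width = 3/20 - 9/100 = 3/50
  'f': [9/100 + 3/50*0/1, 9/100 + 3/50*3/10) = [9/100, 27/250)
  'd': [9/100 + 3/50*3/10, 9/100 + 3/50*1/2) = [27/250, 3/25) <- contains code 57/500
  'a': [9/100 + 3/50*1/2, 9/100 + 3/50*1/1) = [3/25, 3/20)
  emit 'd', narrow to [27/250, 3/25)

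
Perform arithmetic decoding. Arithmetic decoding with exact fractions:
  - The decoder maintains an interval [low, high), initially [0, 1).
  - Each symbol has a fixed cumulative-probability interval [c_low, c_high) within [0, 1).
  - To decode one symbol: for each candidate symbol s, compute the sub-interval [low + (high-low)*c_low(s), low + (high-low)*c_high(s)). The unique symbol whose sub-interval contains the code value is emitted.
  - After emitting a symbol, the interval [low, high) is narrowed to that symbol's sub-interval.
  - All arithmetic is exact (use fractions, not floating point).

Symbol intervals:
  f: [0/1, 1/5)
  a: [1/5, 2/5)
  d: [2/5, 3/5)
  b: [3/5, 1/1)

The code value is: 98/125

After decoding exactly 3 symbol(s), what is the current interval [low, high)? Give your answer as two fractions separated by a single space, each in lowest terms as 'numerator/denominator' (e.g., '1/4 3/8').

Step 1: interval [0/1, 1/1), width = 1/1 - 0/1 = 1/1
  'f': [0/1 + 1/1*0/1, 0/1 + 1/1*1/5) = [0/1, 1/5)
  'a': [0/1 + 1/1*1/5, 0/1 + 1/1*2/5) = [1/5, 2/5)
  'd': [0/1 + 1/1*2/5, 0/1 + 1/1*3/5) = [2/5, 3/5)
  'b': [0/1 + 1/1*3/5, 0/1 + 1/1*1/1) = [3/5, 1/1) <- contains code 98/125
  emit 'b', narrow to [3/5, 1/1)
Step 2: interval [3/5, 1/1), width = 1/1 - 3/5 = 2/5
  'f': [3/5 + 2/5*0/1, 3/5 + 2/5*1/5) = [3/5, 17/25)
  'a': [3/5 + 2/5*1/5, 3/5 + 2/5*2/5) = [17/25, 19/25)
  'd': [3/5 + 2/5*2/5, 3/5 + 2/5*3/5) = [19/25, 21/25) <- contains code 98/125
  'b': [3/5 + 2/5*3/5, 3/5 + 2/5*1/1) = [21/25, 1/1)
  emit 'd', narrow to [19/25, 21/25)
Step 3: interval [19/25, 21/25), width = 21/25 - 19/25 = 2/25
  'f': [19/25 + 2/25*0/1, 19/25 + 2/25*1/5) = [19/25, 97/125)
  'a': [19/25 + 2/25*1/5, 19/25 + 2/25*2/5) = [97/125, 99/125) <- contains code 98/125
  'd': [19/25 + 2/25*2/5, 19/25 + 2/25*3/5) = [99/125, 101/125)
  'b': [19/25 + 2/25*3/5, 19/25 + 2/25*1/1) = [101/125, 21/25)
  emit 'a', narrow to [97/125, 99/125)

Answer: 97/125 99/125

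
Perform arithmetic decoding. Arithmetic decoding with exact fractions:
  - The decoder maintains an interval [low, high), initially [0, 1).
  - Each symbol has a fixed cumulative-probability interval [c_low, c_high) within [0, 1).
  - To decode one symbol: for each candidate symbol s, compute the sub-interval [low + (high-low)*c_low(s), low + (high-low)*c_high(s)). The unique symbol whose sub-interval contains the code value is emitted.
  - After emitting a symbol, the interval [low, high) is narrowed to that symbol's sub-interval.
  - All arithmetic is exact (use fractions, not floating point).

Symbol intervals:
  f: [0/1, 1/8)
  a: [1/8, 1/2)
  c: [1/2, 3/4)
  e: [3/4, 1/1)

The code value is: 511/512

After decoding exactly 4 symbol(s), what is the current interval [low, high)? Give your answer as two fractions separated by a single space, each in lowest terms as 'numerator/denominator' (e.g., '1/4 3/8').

Answer: 255/256 1/1

Derivation:
Step 1: interval [0/1, 1/1), width = 1/1 - 0/1 = 1/1
  'f': [0/1 + 1/1*0/1, 0/1 + 1/1*1/8) = [0/1, 1/8)
  'a': [0/1 + 1/1*1/8, 0/1 + 1/1*1/2) = [1/8, 1/2)
  'c': [0/1 + 1/1*1/2, 0/1 + 1/1*3/4) = [1/2, 3/4)
  'e': [0/1 + 1/1*3/4, 0/1 + 1/1*1/1) = [3/4, 1/1) <- contains code 511/512
  emit 'e', narrow to [3/4, 1/1)
Step 2: interval [3/4, 1/1), width = 1/1 - 3/4 = 1/4
  'f': [3/4 + 1/4*0/1, 3/4 + 1/4*1/8) = [3/4, 25/32)
  'a': [3/4 + 1/4*1/8, 3/4 + 1/4*1/2) = [25/32, 7/8)
  'c': [3/4 + 1/4*1/2, 3/4 + 1/4*3/4) = [7/8, 15/16)
  'e': [3/4 + 1/4*3/4, 3/4 + 1/4*1/1) = [15/16, 1/1) <- contains code 511/512
  emit 'e', narrow to [15/16, 1/1)
Step 3: interval [15/16, 1/1), width = 1/1 - 15/16 = 1/16
  'f': [15/16 + 1/16*0/1, 15/16 + 1/16*1/8) = [15/16, 121/128)
  'a': [15/16 + 1/16*1/8, 15/16 + 1/16*1/2) = [121/128, 31/32)
  'c': [15/16 + 1/16*1/2, 15/16 + 1/16*3/4) = [31/32, 63/64)
  'e': [15/16 + 1/16*3/4, 15/16 + 1/16*1/1) = [63/64, 1/1) <- contains code 511/512
  emit 'e', narrow to [63/64, 1/1)
Step 4: interval [63/64, 1/1), width = 1/1 - 63/64 = 1/64
  'f': [63/64 + 1/64*0/1, 63/64 + 1/64*1/8) = [63/64, 505/512)
  'a': [63/64 + 1/64*1/8, 63/64 + 1/64*1/2) = [505/512, 127/128)
  'c': [63/64 + 1/64*1/2, 63/64 + 1/64*3/4) = [127/128, 255/256)
  'e': [63/64 + 1/64*3/4, 63/64 + 1/64*1/1) = [255/256, 1/1) <- contains code 511/512
  emit 'e', narrow to [255/256, 1/1)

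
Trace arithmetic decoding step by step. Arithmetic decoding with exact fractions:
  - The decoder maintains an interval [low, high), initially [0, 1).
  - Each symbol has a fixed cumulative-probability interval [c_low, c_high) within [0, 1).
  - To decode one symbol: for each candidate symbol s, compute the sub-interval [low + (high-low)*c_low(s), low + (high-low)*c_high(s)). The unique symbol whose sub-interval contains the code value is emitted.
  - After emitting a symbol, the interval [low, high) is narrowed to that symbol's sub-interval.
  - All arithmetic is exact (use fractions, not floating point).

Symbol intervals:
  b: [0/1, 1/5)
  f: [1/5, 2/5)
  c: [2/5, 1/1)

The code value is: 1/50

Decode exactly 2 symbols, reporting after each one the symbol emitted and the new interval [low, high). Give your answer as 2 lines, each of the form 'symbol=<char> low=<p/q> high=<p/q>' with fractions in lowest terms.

Step 1: interval [0/1, 1/1), width = 1/1 - 0/1 = 1/1
  'b': [0/1 + 1/1*0/1, 0/1 + 1/1*1/5) = [0/1, 1/5) <- contains code 1/50
  'f': [0/1 + 1/1*1/5, 0/1 + 1/1*2/5) = [1/5, 2/5)
  'c': [0/1 + 1/1*2/5, 0/1 + 1/1*1/1) = [2/5, 1/1)
  emit 'b', narrow to [0/1, 1/5)
Step 2: interval [0/1, 1/5), width = 1/5 - 0/1 = 1/5
  'b': [0/1 + 1/5*0/1, 0/1 + 1/5*1/5) = [0/1, 1/25) <- contains code 1/50
  'f': [0/1 + 1/5*1/5, 0/1 + 1/5*2/5) = [1/25, 2/25)
  'c': [0/1 + 1/5*2/5, 0/1 + 1/5*1/1) = [2/25, 1/5)
  emit 'b', narrow to [0/1, 1/25)

Answer: symbol=b low=0/1 high=1/5
symbol=b low=0/1 high=1/25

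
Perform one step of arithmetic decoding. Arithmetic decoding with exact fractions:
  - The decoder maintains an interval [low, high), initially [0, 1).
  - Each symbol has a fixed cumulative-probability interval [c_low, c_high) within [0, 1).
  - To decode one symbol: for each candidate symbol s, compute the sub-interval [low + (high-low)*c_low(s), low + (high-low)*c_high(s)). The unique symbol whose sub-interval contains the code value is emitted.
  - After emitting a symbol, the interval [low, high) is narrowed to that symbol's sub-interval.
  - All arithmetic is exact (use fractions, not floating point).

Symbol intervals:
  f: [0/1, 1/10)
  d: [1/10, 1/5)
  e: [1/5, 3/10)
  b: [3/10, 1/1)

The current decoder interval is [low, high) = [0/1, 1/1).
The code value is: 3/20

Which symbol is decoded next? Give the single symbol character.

Answer: d

Derivation:
Interval width = high − low = 1/1 − 0/1 = 1/1
Scaled code = (code − low) / width = (3/20 − 0/1) / 1/1 = 3/20
  f: [0/1, 1/10) 
  d: [1/10, 1/5) ← scaled code falls here ✓
  e: [1/5, 3/10) 
  b: [3/10, 1/1) 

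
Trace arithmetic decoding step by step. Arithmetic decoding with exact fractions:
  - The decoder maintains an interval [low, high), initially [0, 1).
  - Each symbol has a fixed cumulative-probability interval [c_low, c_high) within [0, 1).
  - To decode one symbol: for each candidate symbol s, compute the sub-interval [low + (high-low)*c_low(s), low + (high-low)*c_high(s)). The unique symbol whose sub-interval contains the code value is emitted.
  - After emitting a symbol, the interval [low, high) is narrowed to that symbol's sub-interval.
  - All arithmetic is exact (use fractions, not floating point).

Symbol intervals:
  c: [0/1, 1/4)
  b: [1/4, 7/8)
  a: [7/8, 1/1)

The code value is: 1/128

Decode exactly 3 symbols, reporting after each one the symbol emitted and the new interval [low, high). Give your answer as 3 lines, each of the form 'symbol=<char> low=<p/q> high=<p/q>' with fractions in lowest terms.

Answer: symbol=c low=0/1 high=1/4
symbol=c low=0/1 high=1/16
symbol=c low=0/1 high=1/64

Derivation:
Step 1: interval [0/1, 1/1), width = 1/1 - 0/1 = 1/1
  'c': [0/1 + 1/1*0/1, 0/1 + 1/1*1/4) = [0/1, 1/4) <- contains code 1/128
  'b': [0/1 + 1/1*1/4, 0/1 + 1/1*7/8) = [1/4, 7/8)
  'a': [0/1 + 1/1*7/8, 0/1 + 1/1*1/1) = [7/8, 1/1)
  emit 'c', narrow to [0/1, 1/4)
Step 2: interval [0/1, 1/4), width = 1/4 - 0/1 = 1/4
  'c': [0/1 + 1/4*0/1, 0/1 + 1/4*1/4) = [0/1, 1/16) <- contains code 1/128
  'b': [0/1 + 1/4*1/4, 0/1 + 1/4*7/8) = [1/16, 7/32)
  'a': [0/1 + 1/4*7/8, 0/1 + 1/4*1/1) = [7/32, 1/4)
  emit 'c', narrow to [0/1, 1/16)
Step 3: interval [0/1, 1/16), width = 1/16 - 0/1 = 1/16
  'c': [0/1 + 1/16*0/1, 0/1 + 1/16*1/4) = [0/1, 1/64) <- contains code 1/128
  'b': [0/1 + 1/16*1/4, 0/1 + 1/16*7/8) = [1/64, 7/128)
  'a': [0/1 + 1/16*7/8, 0/1 + 1/16*1/1) = [7/128, 1/16)
  emit 'c', narrow to [0/1, 1/64)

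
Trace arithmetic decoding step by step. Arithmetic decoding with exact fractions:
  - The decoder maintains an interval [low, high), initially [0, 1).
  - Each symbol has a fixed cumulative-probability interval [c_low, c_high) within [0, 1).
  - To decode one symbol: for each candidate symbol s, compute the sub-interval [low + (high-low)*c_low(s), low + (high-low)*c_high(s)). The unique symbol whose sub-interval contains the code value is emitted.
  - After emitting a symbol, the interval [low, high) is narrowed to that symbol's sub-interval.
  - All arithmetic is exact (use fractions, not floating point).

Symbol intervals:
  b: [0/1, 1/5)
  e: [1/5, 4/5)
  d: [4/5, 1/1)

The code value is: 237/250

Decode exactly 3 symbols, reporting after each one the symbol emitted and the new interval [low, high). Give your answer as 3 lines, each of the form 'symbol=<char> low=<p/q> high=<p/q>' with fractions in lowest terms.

Step 1: interval [0/1, 1/1), width = 1/1 - 0/1 = 1/1
  'b': [0/1 + 1/1*0/1, 0/1 + 1/1*1/5) = [0/1, 1/5)
  'e': [0/1 + 1/1*1/5, 0/1 + 1/1*4/5) = [1/5, 4/5)
  'd': [0/1 + 1/1*4/5, 0/1 + 1/1*1/1) = [4/5, 1/1) <- contains code 237/250
  emit 'd', narrow to [4/5, 1/1)
Step 2: interval [4/5, 1/1), width = 1/1 - 4/5 = 1/5
  'b': [4/5 + 1/5*0/1, 4/5 + 1/5*1/5) = [4/5, 21/25)
  'e': [4/5 + 1/5*1/5, 4/5 + 1/5*4/5) = [21/25, 24/25) <- contains code 237/250
  'd': [4/5 + 1/5*4/5, 4/5 + 1/5*1/1) = [24/25, 1/1)
  emit 'e', narrow to [21/25, 24/25)
Step 3: interval [21/25, 24/25), width = 24/25 - 21/25 = 3/25
  'b': [21/25 + 3/25*0/1, 21/25 + 3/25*1/5) = [21/25, 108/125)
  'e': [21/25 + 3/25*1/5, 21/25 + 3/25*4/5) = [108/125, 117/125)
  'd': [21/25 + 3/25*4/5, 21/25 + 3/25*1/1) = [117/125, 24/25) <- contains code 237/250
  emit 'd', narrow to [117/125, 24/25)

Answer: symbol=d low=4/5 high=1/1
symbol=e low=21/25 high=24/25
symbol=d low=117/125 high=24/25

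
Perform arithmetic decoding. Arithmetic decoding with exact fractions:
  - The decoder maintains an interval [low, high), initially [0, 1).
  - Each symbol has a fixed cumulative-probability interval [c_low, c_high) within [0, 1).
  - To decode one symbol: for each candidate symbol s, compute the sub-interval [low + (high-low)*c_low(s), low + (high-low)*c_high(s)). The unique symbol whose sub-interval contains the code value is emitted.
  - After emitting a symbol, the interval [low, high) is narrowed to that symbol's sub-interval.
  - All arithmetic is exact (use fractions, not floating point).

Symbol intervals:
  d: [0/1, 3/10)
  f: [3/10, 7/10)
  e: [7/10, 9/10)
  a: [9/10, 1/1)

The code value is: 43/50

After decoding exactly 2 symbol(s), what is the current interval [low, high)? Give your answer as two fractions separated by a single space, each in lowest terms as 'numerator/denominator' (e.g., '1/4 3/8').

Answer: 21/25 22/25

Derivation:
Step 1: interval [0/1, 1/1), width = 1/1 - 0/1 = 1/1
  'd': [0/1 + 1/1*0/1, 0/1 + 1/1*3/10) = [0/1, 3/10)
  'f': [0/1 + 1/1*3/10, 0/1 + 1/1*7/10) = [3/10, 7/10)
  'e': [0/1 + 1/1*7/10, 0/1 + 1/1*9/10) = [7/10, 9/10) <- contains code 43/50
  'a': [0/1 + 1/1*9/10, 0/1 + 1/1*1/1) = [9/10, 1/1)
  emit 'e', narrow to [7/10, 9/10)
Step 2: interval [7/10, 9/10), width = 9/10 - 7/10 = 1/5
  'd': [7/10 + 1/5*0/1, 7/10 + 1/5*3/10) = [7/10, 19/25)
  'f': [7/10 + 1/5*3/10, 7/10 + 1/5*7/10) = [19/25, 21/25)
  'e': [7/10 + 1/5*7/10, 7/10 + 1/5*9/10) = [21/25, 22/25) <- contains code 43/50
  'a': [7/10 + 1/5*9/10, 7/10 + 1/5*1/1) = [22/25, 9/10)
  emit 'e', narrow to [21/25, 22/25)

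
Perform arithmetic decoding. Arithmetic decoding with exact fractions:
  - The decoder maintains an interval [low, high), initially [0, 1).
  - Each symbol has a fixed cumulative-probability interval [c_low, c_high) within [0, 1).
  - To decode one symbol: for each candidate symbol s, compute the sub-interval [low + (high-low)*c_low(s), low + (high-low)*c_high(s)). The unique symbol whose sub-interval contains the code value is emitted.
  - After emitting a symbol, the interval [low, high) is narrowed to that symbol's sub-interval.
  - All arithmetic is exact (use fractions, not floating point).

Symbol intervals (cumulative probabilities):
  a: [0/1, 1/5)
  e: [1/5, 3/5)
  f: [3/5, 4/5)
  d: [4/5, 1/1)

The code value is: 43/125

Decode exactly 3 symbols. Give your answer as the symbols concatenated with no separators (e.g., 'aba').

Step 1: interval [0/1, 1/1), width = 1/1 - 0/1 = 1/1
  'a': [0/1 + 1/1*0/1, 0/1 + 1/1*1/5) = [0/1, 1/5)
  'e': [0/1 + 1/1*1/5, 0/1 + 1/1*3/5) = [1/5, 3/5) <- contains code 43/125
  'f': [0/1 + 1/1*3/5, 0/1 + 1/1*4/5) = [3/5, 4/5)
  'd': [0/1 + 1/1*4/5, 0/1 + 1/1*1/1) = [4/5, 1/1)
  emit 'e', narrow to [1/5, 3/5)
Step 2: interval [1/5, 3/5), width = 3/5 - 1/5 = 2/5
  'a': [1/5 + 2/5*0/1, 1/5 + 2/5*1/5) = [1/5, 7/25)
  'e': [1/5 + 2/5*1/5, 1/5 + 2/5*3/5) = [7/25, 11/25) <- contains code 43/125
  'f': [1/5 + 2/5*3/5, 1/5 + 2/5*4/5) = [11/25, 13/25)
  'd': [1/5 + 2/5*4/5, 1/5 + 2/5*1/1) = [13/25, 3/5)
  emit 'e', narrow to [7/25, 11/25)
Step 3: interval [7/25, 11/25), width = 11/25 - 7/25 = 4/25
  'a': [7/25 + 4/25*0/1, 7/25 + 4/25*1/5) = [7/25, 39/125)
  'e': [7/25 + 4/25*1/5, 7/25 + 4/25*3/5) = [39/125, 47/125) <- contains code 43/125
  'f': [7/25 + 4/25*3/5, 7/25 + 4/25*4/5) = [47/125, 51/125)
  'd': [7/25 + 4/25*4/5, 7/25 + 4/25*1/1) = [51/125, 11/25)
  emit 'e', narrow to [39/125, 47/125)

Answer: eee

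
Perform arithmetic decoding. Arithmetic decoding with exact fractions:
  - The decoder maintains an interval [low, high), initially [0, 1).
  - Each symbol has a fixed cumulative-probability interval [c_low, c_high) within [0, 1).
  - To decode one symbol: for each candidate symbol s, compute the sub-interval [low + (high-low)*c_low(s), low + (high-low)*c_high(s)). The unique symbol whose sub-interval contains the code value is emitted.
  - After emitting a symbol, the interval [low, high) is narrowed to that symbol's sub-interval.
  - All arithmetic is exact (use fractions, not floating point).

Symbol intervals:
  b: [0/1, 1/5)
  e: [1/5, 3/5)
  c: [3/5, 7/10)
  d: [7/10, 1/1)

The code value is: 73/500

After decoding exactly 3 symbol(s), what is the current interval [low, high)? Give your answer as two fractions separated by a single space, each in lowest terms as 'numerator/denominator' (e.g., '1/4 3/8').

Answer: 7/50 19/125

Derivation:
Step 1: interval [0/1, 1/1), width = 1/1 - 0/1 = 1/1
  'b': [0/1 + 1/1*0/1, 0/1 + 1/1*1/5) = [0/1, 1/5) <- contains code 73/500
  'e': [0/1 + 1/1*1/5, 0/1 + 1/1*3/5) = [1/5, 3/5)
  'c': [0/1 + 1/1*3/5, 0/1 + 1/1*7/10) = [3/5, 7/10)
  'd': [0/1 + 1/1*7/10, 0/1 + 1/1*1/1) = [7/10, 1/1)
  emit 'b', narrow to [0/1, 1/5)
Step 2: interval [0/1, 1/5), width = 1/5 - 0/1 = 1/5
  'b': [0/1 + 1/5*0/1, 0/1 + 1/5*1/5) = [0/1, 1/25)
  'e': [0/1 + 1/5*1/5, 0/1 + 1/5*3/5) = [1/25, 3/25)
  'c': [0/1 + 1/5*3/5, 0/1 + 1/5*7/10) = [3/25, 7/50)
  'd': [0/1 + 1/5*7/10, 0/1 + 1/5*1/1) = [7/50, 1/5) <- contains code 73/500
  emit 'd', narrow to [7/50, 1/5)
Step 3: interval [7/50, 1/5), width = 1/5 - 7/50 = 3/50
  'b': [7/50 + 3/50*0/1, 7/50 + 3/50*1/5) = [7/50, 19/125) <- contains code 73/500
  'e': [7/50 + 3/50*1/5, 7/50 + 3/50*3/5) = [19/125, 22/125)
  'c': [7/50 + 3/50*3/5, 7/50 + 3/50*7/10) = [22/125, 91/500)
  'd': [7/50 + 3/50*7/10, 7/50 + 3/50*1/1) = [91/500, 1/5)
  emit 'b', narrow to [7/50, 19/125)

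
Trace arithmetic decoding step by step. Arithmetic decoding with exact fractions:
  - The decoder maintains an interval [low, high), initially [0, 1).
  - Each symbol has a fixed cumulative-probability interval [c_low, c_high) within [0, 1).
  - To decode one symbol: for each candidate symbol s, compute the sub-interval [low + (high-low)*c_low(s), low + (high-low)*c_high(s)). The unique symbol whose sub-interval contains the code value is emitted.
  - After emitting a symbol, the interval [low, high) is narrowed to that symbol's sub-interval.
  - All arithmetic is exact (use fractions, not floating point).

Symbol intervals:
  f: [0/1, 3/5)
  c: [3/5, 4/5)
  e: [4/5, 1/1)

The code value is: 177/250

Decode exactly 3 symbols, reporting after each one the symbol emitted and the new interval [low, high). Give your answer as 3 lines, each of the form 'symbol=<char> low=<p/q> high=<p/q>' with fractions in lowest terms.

Step 1: interval [0/1, 1/1), width = 1/1 - 0/1 = 1/1
  'f': [0/1 + 1/1*0/1, 0/1 + 1/1*3/5) = [0/1, 3/5)
  'c': [0/1 + 1/1*3/5, 0/1 + 1/1*4/5) = [3/5, 4/5) <- contains code 177/250
  'e': [0/1 + 1/1*4/5, 0/1 + 1/1*1/1) = [4/5, 1/1)
  emit 'c', narrow to [3/5, 4/5)
Step 2: interval [3/5, 4/5), width = 4/5 - 3/5 = 1/5
  'f': [3/5 + 1/5*0/1, 3/5 + 1/5*3/5) = [3/5, 18/25) <- contains code 177/250
  'c': [3/5 + 1/5*3/5, 3/5 + 1/5*4/5) = [18/25, 19/25)
  'e': [3/5 + 1/5*4/5, 3/5 + 1/5*1/1) = [19/25, 4/5)
  emit 'f', narrow to [3/5, 18/25)
Step 3: interval [3/5, 18/25), width = 18/25 - 3/5 = 3/25
  'f': [3/5 + 3/25*0/1, 3/5 + 3/25*3/5) = [3/5, 84/125)
  'c': [3/5 + 3/25*3/5, 3/5 + 3/25*4/5) = [84/125, 87/125)
  'e': [3/5 + 3/25*4/5, 3/5 + 3/25*1/1) = [87/125, 18/25) <- contains code 177/250
  emit 'e', narrow to [87/125, 18/25)

Answer: symbol=c low=3/5 high=4/5
symbol=f low=3/5 high=18/25
symbol=e low=87/125 high=18/25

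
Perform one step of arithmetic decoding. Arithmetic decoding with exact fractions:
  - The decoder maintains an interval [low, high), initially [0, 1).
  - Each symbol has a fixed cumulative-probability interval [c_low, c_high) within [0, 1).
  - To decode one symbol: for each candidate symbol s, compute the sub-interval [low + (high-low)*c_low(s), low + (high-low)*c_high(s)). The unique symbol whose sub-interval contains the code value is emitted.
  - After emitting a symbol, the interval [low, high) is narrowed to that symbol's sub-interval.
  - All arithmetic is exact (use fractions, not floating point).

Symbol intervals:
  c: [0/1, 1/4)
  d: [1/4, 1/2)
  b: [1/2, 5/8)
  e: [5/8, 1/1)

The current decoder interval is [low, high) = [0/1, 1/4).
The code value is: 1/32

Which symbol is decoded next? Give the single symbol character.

Interval width = high − low = 1/4 − 0/1 = 1/4
Scaled code = (code − low) / width = (1/32 − 0/1) / 1/4 = 1/8
  c: [0/1, 1/4) ← scaled code falls here ✓
  d: [1/4, 1/2) 
  b: [1/2, 5/8) 
  e: [5/8, 1/1) 

Answer: c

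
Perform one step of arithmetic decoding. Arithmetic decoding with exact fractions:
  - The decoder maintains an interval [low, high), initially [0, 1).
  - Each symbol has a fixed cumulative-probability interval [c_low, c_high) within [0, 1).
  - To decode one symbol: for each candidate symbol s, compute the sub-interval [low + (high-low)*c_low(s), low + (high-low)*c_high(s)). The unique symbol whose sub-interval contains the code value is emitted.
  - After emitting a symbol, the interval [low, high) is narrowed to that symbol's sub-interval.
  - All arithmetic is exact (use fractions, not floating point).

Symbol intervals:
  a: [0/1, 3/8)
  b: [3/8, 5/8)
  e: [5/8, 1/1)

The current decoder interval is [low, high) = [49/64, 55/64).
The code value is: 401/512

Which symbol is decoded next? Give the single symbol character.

Answer: a

Derivation:
Interval width = high − low = 55/64 − 49/64 = 3/32
Scaled code = (code − low) / width = (401/512 − 49/64) / 3/32 = 3/16
  a: [0/1, 3/8) ← scaled code falls here ✓
  b: [3/8, 5/8) 
  e: [5/8, 1/1) 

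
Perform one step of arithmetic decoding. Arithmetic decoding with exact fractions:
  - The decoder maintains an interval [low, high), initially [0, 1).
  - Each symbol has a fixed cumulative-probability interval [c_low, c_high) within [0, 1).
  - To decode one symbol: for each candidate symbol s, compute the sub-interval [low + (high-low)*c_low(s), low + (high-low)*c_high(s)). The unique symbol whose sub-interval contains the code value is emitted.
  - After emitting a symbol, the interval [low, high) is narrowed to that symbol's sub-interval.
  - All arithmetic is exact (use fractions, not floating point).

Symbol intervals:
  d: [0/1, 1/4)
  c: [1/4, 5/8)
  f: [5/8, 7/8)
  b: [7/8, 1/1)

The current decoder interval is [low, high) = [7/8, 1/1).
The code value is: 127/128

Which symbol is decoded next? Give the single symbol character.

Interval width = high − low = 1/1 − 7/8 = 1/8
Scaled code = (code − low) / width = (127/128 − 7/8) / 1/8 = 15/16
  d: [0/1, 1/4) 
  c: [1/4, 5/8) 
  f: [5/8, 7/8) 
  b: [7/8, 1/1) ← scaled code falls here ✓

Answer: b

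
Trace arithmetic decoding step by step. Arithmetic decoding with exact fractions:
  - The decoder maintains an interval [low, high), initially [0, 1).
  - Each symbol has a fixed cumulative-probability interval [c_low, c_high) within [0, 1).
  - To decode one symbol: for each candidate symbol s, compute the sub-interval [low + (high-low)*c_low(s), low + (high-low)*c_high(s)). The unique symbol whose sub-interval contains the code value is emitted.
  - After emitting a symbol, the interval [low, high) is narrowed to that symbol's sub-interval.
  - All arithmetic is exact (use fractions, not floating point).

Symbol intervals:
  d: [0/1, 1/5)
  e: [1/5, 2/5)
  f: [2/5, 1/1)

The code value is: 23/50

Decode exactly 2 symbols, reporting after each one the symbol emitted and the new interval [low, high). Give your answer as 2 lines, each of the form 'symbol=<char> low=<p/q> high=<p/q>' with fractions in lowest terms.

Step 1: interval [0/1, 1/1), width = 1/1 - 0/1 = 1/1
  'd': [0/1 + 1/1*0/1, 0/1 + 1/1*1/5) = [0/1, 1/5)
  'e': [0/1 + 1/1*1/5, 0/1 + 1/1*2/5) = [1/5, 2/5)
  'f': [0/1 + 1/1*2/5, 0/1 + 1/1*1/1) = [2/5, 1/1) <- contains code 23/50
  emit 'f', narrow to [2/5, 1/1)
Step 2: interval [2/5, 1/1), width = 1/1 - 2/5 = 3/5
  'd': [2/5 + 3/5*0/1, 2/5 + 3/5*1/5) = [2/5, 13/25) <- contains code 23/50
  'e': [2/5 + 3/5*1/5, 2/5 + 3/5*2/5) = [13/25, 16/25)
  'f': [2/5 + 3/5*2/5, 2/5 + 3/5*1/1) = [16/25, 1/1)
  emit 'd', narrow to [2/5, 13/25)

Answer: symbol=f low=2/5 high=1/1
symbol=d low=2/5 high=13/25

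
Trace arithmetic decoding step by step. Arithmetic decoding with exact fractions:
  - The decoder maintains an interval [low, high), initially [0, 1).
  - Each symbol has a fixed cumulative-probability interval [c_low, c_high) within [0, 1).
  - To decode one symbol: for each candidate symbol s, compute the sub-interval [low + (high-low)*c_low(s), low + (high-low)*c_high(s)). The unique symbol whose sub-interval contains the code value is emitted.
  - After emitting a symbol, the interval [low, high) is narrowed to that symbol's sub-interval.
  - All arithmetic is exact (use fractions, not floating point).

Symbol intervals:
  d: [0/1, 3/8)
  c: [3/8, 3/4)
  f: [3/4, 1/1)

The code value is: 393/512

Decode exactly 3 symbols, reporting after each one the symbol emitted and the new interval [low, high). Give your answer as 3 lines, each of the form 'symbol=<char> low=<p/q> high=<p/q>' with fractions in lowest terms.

Answer: symbol=f low=3/4 high=1/1
symbol=d low=3/4 high=27/32
symbol=d low=3/4 high=201/256

Derivation:
Step 1: interval [0/1, 1/1), width = 1/1 - 0/1 = 1/1
  'd': [0/1 + 1/1*0/1, 0/1 + 1/1*3/8) = [0/1, 3/8)
  'c': [0/1 + 1/1*3/8, 0/1 + 1/1*3/4) = [3/8, 3/4)
  'f': [0/1 + 1/1*3/4, 0/1 + 1/1*1/1) = [3/4, 1/1) <- contains code 393/512
  emit 'f', narrow to [3/4, 1/1)
Step 2: interval [3/4, 1/1), width = 1/1 - 3/4 = 1/4
  'd': [3/4 + 1/4*0/1, 3/4 + 1/4*3/8) = [3/4, 27/32) <- contains code 393/512
  'c': [3/4 + 1/4*3/8, 3/4 + 1/4*3/4) = [27/32, 15/16)
  'f': [3/4 + 1/4*3/4, 3/4 + 1/4*1/1) = [15/16, 1/1)
  emit 'd', narrow to [3/4, 27/32)
Step 3: interval [3/4, 27/32), width = 27/32 - 3/4 = 3/32
  'd': [3/4 + 3/32*0/1, 3/4 + 3/32*3/8) = [3/4, 201/256) <- contains code 393/512
  'c': [3/4 + 3/32*3/8, 3/4 + 3/32*3/4) = [201/256, 105/128)
  'f': [3/4 + 3/32*3/4, 3/4 + 3/32*1/1) = [105/128, 27/32)
  emit 'd', narrow to [3/4, 201/256)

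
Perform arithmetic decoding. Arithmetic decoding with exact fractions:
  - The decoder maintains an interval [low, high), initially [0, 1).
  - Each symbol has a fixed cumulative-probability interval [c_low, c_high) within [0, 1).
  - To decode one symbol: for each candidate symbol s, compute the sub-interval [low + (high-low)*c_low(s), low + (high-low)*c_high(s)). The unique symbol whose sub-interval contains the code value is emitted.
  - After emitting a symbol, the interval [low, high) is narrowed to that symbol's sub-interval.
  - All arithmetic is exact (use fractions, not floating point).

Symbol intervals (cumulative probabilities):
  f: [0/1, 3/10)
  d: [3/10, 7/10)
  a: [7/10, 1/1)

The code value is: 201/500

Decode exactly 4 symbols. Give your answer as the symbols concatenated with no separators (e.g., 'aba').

Answer: dfad

Derivation:
Step 1: interval [0/1, 1/1), width = 1/1 - 0/1 = 1/1
  'f': [0/1 + 1/1*0/1, 0/1 + 1/1*3/10) = [0/1, 3/10)
  'd': [0/1 + 1/1*3/10, 0/1 + 1/1*7/10) = [3/10, 7/10) <- contains code 201/500
  'a': [0/1 + 1/1*7/10, 0/1 + 1/1*1/1) = [7/10, 1/1)
  emit 'd', narrow to [3/10, 7/10)
Step 2: interval [3/10, 7/10), width = 7/10 - 3/10 = 2/5
  'f': [3/10 + 2/5*0/1, 3/10 + 2/5*3/10) = [3/10, 21/50) <- contains code 201/500
  'd': [3/10 + 2/5*3/10, 3/10 + 2/5*7/10) = [21/50, 29/50)
  'a': [3/10 + 2/5*7/10, 3/10 + 2/5*1/1) = [29/50, 7/10)
  emit 'f', narrow to [3/10, 21/50)
Step 3: interval [3/10, 21/50), width = 21/50 - 3/10 = 3/25
  'f': [3/10 + 3/25*0/1, 3/10 + 3/25*3/10) = [3/10, 42/125)
  'd': [3/10 + 3/25*3/10, 3/10 + 3/25*7/10) = [42/125, 48/125)
  'a': [3/10 + 3/25*7/10, 3/10 + 3/25*1/1) = [48/125, 21/50) <- contains code 201/500
  emit 'a', narrow to [48/125, 21/50)
Step 4: interval [48/125, 21/50), width = 21/50 - 48/125 = 9/250
  'f': [48/125 + 9/250*0/1, 48/125 + 9/250*3/10) = [48/125, 987/2500)
  'd': [48/125 + 9/250*3/10, 48/125 + 9/250*7/10) = [987/2500, 1023/2500) <- contains code 201/500
  'a': [48/125 + 9/250*7/10, 48/125 + 9/250*1/1) = [1023/2500, 21/50)
  emit 'd', narrow to [987/2500, 1023/2500)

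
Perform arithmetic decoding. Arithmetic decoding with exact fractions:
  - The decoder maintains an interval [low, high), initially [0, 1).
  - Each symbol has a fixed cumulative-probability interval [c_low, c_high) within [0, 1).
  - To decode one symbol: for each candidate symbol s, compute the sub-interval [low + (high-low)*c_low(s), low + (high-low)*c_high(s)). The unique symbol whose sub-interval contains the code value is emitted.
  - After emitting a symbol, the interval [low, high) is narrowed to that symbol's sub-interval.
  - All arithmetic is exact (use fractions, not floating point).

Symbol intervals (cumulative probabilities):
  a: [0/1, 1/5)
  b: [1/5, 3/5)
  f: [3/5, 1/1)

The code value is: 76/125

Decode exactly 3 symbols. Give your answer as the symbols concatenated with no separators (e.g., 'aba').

Step 1: interval [0/1, 1/1), width = 1/1 - 0/1 = 1/1
  'a': [0/1 + 1/1*0/1, 0/1 + 1/1*1/5) = [0/1, 1/5)
  'b': [0/1 + 1/1*1/5, 0/1 + 1/1*3/5) = [1/5, 3/5)
  'f': [0/1 + 1/1*3/5, 0/1 + 1/1*1/1) = [3/5, 1/1) <- contains code 76/125
  emit 'f', narrow to [3/5, 1/1)
Step 2: interval [3/5, 1/1), width = 1/1 - 3/5 = 2/5
  'a': [3/5 + 2/5*0/1, 3/5 + 2/5*1/5) = [3/5, 17/25) <- contains code 76/125
  'b': [3/5 + 2/5*1/5, 3/5 + 2/5*3/5) = [17/25, 21/25)
  'f': [3/5 + 2/5*3/5, 3/5 + 2/5*1/1) = [21/25, 1/1)
  emit 'a', narrow to [3/5, 17/25)
Step 3: interval [3/5, 17/25), width = 17/25 - 3/5 = 2/25
  'a': [3/5 + 2/25*0/1, 3/5 + 2/25*1/5) = [3/5, 77/125) <- contains code 76/125
  'b': [3/5 + 2/25*1/5, 3/5 + 2/25*3/5) = [77/125, 81/125)
  'f': [3/5 + 2/25*3/5, 3/5 + 2/25*1/1) = [81/125, 17/25)
  emit 'a', narrow to [3/5, 77/125)

Answer: faa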